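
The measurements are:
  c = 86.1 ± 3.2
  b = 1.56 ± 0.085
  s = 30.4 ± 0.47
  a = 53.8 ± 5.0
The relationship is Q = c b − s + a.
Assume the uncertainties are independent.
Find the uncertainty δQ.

Let p = c·b = 134. δp/p = √((1·δc/c)² + (1·δb/b)²) = √(0.00138 + 0.00297) = 0.0660, so δp = 8.86.
Q = p − s + a: δQ = √(δp² + δs² + δa²) = √(78.5 + 0.221 + 25.0) = 10.2

10.2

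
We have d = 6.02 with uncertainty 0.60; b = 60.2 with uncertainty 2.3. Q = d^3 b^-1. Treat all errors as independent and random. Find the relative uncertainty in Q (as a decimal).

Since Q is a product/quotient, work with relative uncertainties:
  (3·δd/d)² = (3×0.0997)² = 0.0894;  (-1·δb/b)² = (-1×0.0382)² = 0.00146
δQ/Q = √(0.0909) = 0.301

0.301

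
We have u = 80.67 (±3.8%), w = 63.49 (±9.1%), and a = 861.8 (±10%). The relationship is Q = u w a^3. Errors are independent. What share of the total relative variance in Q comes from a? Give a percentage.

90.2%

(δQ/Q)² = (1·δu/u)² + (1·δw/w)² + (3·δa/a)²
  u term: (1×0.0380)² = 0.00144
  w term: (1×0.0910)² = 0.00828
  a term: (3×0.100)² = 0.0900
Total = 0.0997. Share from a = 0.0900/0.0997 = 0.902.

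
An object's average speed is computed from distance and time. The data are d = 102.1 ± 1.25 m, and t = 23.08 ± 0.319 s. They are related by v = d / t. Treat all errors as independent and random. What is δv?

0.0817 m/s

Since v is a product/quotient, work with relative uncertainties:
  (1·δd/d)² = (1×0.0122)² = 0.000150;  (-1·δt/t)² = (-1×0.0138)² = 0.000191
δv/v = √(0.000341) = 0.0185
v = 4.424 m/s, so δv = 0.0185 × 4.424 = 0.0817 m/s.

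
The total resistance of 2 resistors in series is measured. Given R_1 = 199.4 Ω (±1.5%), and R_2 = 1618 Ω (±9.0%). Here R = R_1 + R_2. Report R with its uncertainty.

1817 ± 146 Ω

Absolute uncertainties add in quadrature for a linear combination:
  (δR_1)² = 8.95;  (δR_2)² = 21200
δR = √(21200) = 146 Ω
R = 1817 Ω.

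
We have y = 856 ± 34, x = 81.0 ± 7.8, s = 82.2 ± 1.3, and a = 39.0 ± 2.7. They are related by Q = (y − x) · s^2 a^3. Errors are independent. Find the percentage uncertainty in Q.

21.5%

Let u = y − x = 775. δu = √(δy² + δx²) = √(1160 + 60.8) = 34.9, so δu/u = 0.0450.
Q is then a monomial in u, s, a:
δQ/Q = √((δu/u)² + (2·δs/s)² + (3·δa/a)²) = √(0.00203 + 0.00100 + 0.0431) = 0.215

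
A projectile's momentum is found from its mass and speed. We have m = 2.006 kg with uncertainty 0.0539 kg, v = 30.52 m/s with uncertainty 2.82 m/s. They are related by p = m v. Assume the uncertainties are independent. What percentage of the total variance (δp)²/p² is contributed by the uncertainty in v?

(δp/p)² = (1·δm/m)² + (1·δv/v)²
  m term: (1×0.0269)² = 0.000722
  v term: (1×0.0924)² = 0.00854
Total = 0.00926. Share from v = 0.00854/0.00926 = 0.922.

92.2%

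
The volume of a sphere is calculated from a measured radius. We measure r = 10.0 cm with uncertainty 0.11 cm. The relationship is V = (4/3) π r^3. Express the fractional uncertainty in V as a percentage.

3.30%

Relative error in a monomial: (δV/V)² = Σ (nᵢ · δxᵢ/xᵢ)².
  (3·δr/r)² = (3×0.0110)² = 0.00109
δV/V = √(0.00109) = 0.0330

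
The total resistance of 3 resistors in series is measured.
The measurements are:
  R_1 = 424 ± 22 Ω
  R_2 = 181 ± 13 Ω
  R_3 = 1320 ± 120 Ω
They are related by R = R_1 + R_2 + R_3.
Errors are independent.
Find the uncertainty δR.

123 Ω

Each term contributes (cᵢ δxᵢ)² to (δR)²:
  (δR_1)² = 484;  (δR_2)² = 169;  (δR_3)² = 14400
δR = √(15100) = 123 Ω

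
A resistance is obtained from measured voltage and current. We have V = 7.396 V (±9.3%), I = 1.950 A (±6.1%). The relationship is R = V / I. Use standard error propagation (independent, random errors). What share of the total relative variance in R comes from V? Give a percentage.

(δR/R)² = (1·δV/V)² + (-1·δI/I)²
  V term: (1×0.0930)² = 0.00865
  I term: (-1×0.0610)² = 0.00372
Total = 0.0124. Share from V = 0.00865/0.0124 = 0.699.

69.9%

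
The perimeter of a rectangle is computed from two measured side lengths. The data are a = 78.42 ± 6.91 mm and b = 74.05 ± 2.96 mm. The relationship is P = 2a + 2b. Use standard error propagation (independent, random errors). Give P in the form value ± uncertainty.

304.9 ± 15.0 mm

For a sum/difference, combine absolute errors in quadrature:
  (2·δa)² = 191;  (2·δb)² = 35.0
δP = √(226) = 15.0 mm
P = 304.9 mm.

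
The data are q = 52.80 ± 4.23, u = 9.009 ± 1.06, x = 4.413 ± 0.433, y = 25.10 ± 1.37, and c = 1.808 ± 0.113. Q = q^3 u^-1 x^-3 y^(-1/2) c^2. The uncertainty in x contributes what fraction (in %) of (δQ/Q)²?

(δQ/Q)² = (3·δq/q)² + (-1·δu/u)² + (-3·δx/x)² + (−½·δy/y)² + (2·δc/c)²
  q term: (3×0.0801)² = 0.0578
  u term: (-1×0.118)² = 0.0138
  x term: (-3×0.0981)² = 0.0866
  y term: (-0.5×0.0546)² = 0.000745
  c term: (2×0.0625)² = 0.0156
Total = 0.175. Share from x = 0.0866/0.175 = 0.496.

49.6%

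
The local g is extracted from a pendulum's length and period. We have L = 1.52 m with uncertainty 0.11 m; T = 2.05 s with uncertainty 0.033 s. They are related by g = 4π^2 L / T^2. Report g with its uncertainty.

14.3 ± 1.13 m/s^2

Relative error in a monomial: (δg/g)² = Σ (nᵢ · δxᵢ/xᵢ)².
  (1·δL/L)² = (1×0.0724)² = 0.00524;  (-2·δT/T)² = (-2×0.0161)² = 0.00104
δg/g = √(0.00627) = 0.0792
g = 14.3 m/s^2, so δg = 0.0792 × 14.3 = 1.13 m/s^2.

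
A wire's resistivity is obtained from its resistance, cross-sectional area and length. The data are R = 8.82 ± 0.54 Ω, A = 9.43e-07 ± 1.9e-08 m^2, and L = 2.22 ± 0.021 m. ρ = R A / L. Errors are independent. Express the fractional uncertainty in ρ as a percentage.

6.51%

Relative error in a monomial: (δρ/ρ)² = Σ (nᵢ · δxᵢ/xᵢ)².
  (1·δR/R)² = (1×0.0612)² = 0.00375;  (1·δA/A)² = (1×0.0201)² = 0.000406;  (-1·δL/L)² = (-1×0.00946)² = 8.95e-05
δρ/ρ = √(0.00424) = 0.0651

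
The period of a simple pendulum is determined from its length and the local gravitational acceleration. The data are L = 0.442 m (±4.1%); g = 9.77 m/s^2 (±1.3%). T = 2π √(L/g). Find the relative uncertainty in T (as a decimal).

0.0215

Products/powers → add relative errors in quadrature, weighted by exponent:
  (½·δL/L)² = (0.5×0.0410)² = 0.000420;  (−½·δg/g)² = (-0.5×0.0130)² = 4.23e-05
δT/T = √(0.000462) = 0.0215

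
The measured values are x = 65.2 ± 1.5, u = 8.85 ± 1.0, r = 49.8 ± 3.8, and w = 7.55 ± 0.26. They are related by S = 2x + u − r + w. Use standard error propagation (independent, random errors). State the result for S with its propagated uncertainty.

S is a linear combination, so absolute uncertainties add in quadrature:
  (2·δx)² = 9.00;  (δu)² = 1.00;  (δr)² = 14.4;  (δw)² = 0.0676
δS = √(24.5) = 4.95
S = 97.0.

97.0 ± 4.95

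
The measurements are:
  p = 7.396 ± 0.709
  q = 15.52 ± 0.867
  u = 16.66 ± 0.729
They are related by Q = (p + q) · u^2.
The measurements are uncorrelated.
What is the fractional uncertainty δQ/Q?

0.100

Let w = p + q = 22.92. δw = √(δp² + δq²) = √(0.503 + 0.752) = 1.12, so δw/w = 0.0489.
Q is then a monomial in w, u:
δQ/Q = √((δw/w)² + (2·δu/u)²) = √(0.00239 + 0.00766) = 0.100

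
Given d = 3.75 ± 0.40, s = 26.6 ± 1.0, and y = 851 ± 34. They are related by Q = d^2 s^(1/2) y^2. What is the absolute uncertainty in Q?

For a monomial Q ∝ d^2, s^(1/2), y^2, fractional errors add in quadrature:
  (2·δd/d)² = (2×0.107)² = 0.0455;  (½·δs/s)² = (0.5×0.0376)² = 0.000353;  (2·δy/y)² = (2×0.0400)² = 0.00638
δQ/Q = √(0.0522) = 0.229
Q = 5.25e+07, so δQ = 0.229 × 5.25e+07 = 1.2e+07.

1.2e+07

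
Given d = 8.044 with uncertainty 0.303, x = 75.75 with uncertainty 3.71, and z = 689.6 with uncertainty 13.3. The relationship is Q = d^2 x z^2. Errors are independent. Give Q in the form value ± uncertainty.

(2.331 ± 0.228) × 10^9

Relative error in a monomial: (δQ/Q)² = Σ (nᵢ · δxᵢ/xᵢ)².
  (2·δd/d)² = (2×0.0377)² = 0.00568;  (1·δx/x)² = (1×0.0490)² = 0.00240;  (2·δz/z)² = (2×0.0193)² = 0.00149
δQ/Q = √(0.00956) = 0.0978
Q = 2.331e+09, so δQ = 0.0978 × 2.331e+09 = 2.28e+08.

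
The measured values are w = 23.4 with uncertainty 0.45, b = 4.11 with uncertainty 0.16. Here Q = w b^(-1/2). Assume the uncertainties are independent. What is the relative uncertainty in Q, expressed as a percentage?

Products/powers → add relative errors in quadrature, weighted by exponent:
  (1·δw/w)² = (1×0.0192)² = 0.000370;  (−½·δb/b)² = (-0.5×0.0389)² = 0.000379
δQ/Q = √(0.000749) = 0.0274

2.74%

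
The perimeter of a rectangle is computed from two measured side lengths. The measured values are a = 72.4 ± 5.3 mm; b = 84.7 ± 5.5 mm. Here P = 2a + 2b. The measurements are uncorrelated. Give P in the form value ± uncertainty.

Absolute uncertainties add in quadrature for a linear combination:
  (2·δa)² = 112;  (2·δb)² = 121
δP = √(233) = 15.3 mm
P = 314 mm.

314 ± 15.3 mm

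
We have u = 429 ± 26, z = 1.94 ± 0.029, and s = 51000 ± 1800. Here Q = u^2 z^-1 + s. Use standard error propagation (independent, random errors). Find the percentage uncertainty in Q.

8.04%

Let p = u^2·z^-1 = 94900. δp/p = √((2·δu/u)² + (-1·δz/z)²) = √(0.0147 + 0.000223) = 0.122, so δp = 11600.
Q = p + s: δQ = √(δp² + δs²) = √(1.34e+08 + 3.24e+06) = 11700
Q = 1.46e+05, so δQ/Q = 11700/1.46e+05 = 0.0804.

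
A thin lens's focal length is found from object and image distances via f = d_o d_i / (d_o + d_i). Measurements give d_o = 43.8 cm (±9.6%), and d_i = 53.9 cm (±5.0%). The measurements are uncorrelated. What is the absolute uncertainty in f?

1.39 cm

∂f/∂d_o = (d_i/(d_o+d_i))² = 0.304;  ∂f/∂d_i = (d_o/(d_o+d_i))² = 0.201
δf = √((∂f/∂d_o · δd_o)² + (∂f/∂d_i · δd_i)²) = √(1.64 + 0.293) = 1.39 cm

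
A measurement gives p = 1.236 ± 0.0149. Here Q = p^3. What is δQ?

Q ∝ p^3, so δQ/Q = |3| · δp/p = 3 × 0.0121 = 0.0362.
Q = 1.888, so δQ = 0.0362 × 1.888 = 0.0683.

0.0683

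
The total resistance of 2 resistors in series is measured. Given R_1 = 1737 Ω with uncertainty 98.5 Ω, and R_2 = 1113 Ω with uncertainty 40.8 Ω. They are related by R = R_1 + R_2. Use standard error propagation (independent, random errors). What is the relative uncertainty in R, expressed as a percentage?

For a sum/difference, combine absolute errors in quadrature:
  (δR_1)² = 9700;  (δR_2)² = 1660
δR = √(11400) = 107 Ω
R = 2850 Ω, so δR/R = 107/2850 = 0.0374.

3.74%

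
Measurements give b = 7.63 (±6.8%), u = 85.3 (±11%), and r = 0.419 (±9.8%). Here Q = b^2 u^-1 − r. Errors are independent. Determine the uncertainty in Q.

Let p = b^2·u^-1 = 0.682. δp/p = √((2·δb/b)² + (-1·δu/u)²) = √(0.0185 + 0.0121) = 0.175, so δp = 0.119.
Q = p − r: δQ = √(δp² + δr²) = √(0.0143 + 0.00169) = 0.126

0.126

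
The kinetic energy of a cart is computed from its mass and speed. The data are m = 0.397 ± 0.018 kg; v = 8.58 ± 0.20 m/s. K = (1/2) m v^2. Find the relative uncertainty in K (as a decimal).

0.0650

Relative error in a monomial: (δK/K)² = Σ (nᵢ · δxᵢ/xᵢ)².
  (1·δm/m)² = (1×0.0453)² = 0.00206;  (2·δv/v)² = (2×0.0233)² = 0.00217
δK/K = √(0.00423) = 0.0650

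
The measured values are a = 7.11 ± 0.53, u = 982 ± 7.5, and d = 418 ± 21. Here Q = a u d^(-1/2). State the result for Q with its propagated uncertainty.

Since Q is a product/quotient, work with relative uncertainties:
  (1·δa/a)² = (1×0.0745)² = 0.00556;  (1·δu/u)² = (1×0.00764)² = 5.83e-05;  (−½·δd/d)² = (-0.5×0.0502)² = 0.000631
δQ/Q = √(0.00625) = 0.0790
Q = 342, so δQ = 0.0790 × 342 = 27.0.

342 ± 27.0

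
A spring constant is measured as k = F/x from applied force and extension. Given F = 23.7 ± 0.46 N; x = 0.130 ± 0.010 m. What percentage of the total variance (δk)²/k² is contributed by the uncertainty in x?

94.0%

(δk/k)² = (1·δF/F)² + (-1·δx/x)²
  F term: (1×0.0194)² = 0.000377
  x term: (-1×0.0769)² = 0.00592
Total = 0.00629. Share from x = 0.00592/0.00629 = 0.940.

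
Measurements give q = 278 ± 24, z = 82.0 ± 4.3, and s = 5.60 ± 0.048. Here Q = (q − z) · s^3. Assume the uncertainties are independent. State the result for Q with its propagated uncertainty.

34400 ± 4370

Let u = q − z = 196. δu = √(δq² + δz²) = √(576 + 18.5) = 24.4, so δu/u = 0.124.
Q is then a monomial in u, s:
δQ/Q = √((δu/u)² + (3·δs/s)²) = √(0.0155 + 0.000661) = 0.127
Q = 34400, so δQ = 0.127 × 34400 = 4370.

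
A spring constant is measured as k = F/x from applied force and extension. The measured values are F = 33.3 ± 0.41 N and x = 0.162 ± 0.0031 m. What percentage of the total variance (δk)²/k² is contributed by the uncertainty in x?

(δk/k)² = (1·δF/F)² + (-1·δx/x)²
  F term: (1×0.0123)² = 0.000152
  x term: (-1×0.0191)² = 0.000366
Total = 0.000518. Share from x = 0.000366/0.000518 = 0.707.

70.7%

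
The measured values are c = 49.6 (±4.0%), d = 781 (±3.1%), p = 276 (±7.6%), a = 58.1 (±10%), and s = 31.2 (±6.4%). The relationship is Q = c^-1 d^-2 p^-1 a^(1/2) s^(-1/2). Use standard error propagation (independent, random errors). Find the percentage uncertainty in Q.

12.1%

Since Q is a product/quotient, work with relative uncertainties:
  (-1·δc/c)² = (-1×0.0400)² = 0.00160;  (-2·δd/d)² = (-2×0.0310)² = 0.00384;  (-1·δp/p)² = (-1×0.0760)² = 0.00578;  (½·δa/a)² = (0.5×0.100)² = 0.00250;  (−½·δs/s)² = (-0.5×0.0640)² = 0.00102
δQ/Q = √(0.0147) = 0.121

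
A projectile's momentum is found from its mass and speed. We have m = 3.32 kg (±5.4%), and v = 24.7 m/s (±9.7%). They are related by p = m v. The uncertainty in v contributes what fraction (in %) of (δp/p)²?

(δp/p)² = (1·δm/m)² + (1·δv/v)²
  m term: (1×0.0540)² = 0.00292
  v term: (1×0.0970)² = 0.00941
Total = 0.0123. Share from v = 0.00941/0.0123 = 0.763.

76.3%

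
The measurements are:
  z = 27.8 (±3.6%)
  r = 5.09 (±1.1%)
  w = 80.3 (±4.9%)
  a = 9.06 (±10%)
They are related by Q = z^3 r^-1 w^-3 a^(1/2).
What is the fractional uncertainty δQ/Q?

Each factor contributes (exponent × relative error)² to (δQ/Q)²:
  (3·δz/z)² = (3×0.0360)² = 0.0117;  (-1·δr/r)² = (-1×0.0110)² = 0.000121;  (-3·δw/w)² = (-3×0.0490)² = 0.0216;  (½·δa/a)² = (0.5×0.100)² = 0.00250
δQ/Q = √(0.0359) = 0.189

0.189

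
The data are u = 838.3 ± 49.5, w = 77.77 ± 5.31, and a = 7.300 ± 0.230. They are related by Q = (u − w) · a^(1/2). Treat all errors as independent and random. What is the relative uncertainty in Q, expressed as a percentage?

Let h = u − w = 760.5. δh = √(δu² + δw²) = √(2450 + 28.2) = 49.8, so δh/h = 0.0655.
Q is then a monomial in h, a:
δQ/Q = √((δh/h)² + (½·δa/a)²) = √(0.00428 + 0.000248) = 0.0673

6.73%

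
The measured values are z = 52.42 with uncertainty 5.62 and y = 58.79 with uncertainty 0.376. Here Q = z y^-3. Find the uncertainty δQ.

Q is a product of powers, so relative uncertainties combine in quadrature:
  (1·δz/z)² = (1×0.107)² = 0.0115;  (-3·δy/y)² = (-3×0.00640)² = 0.000368
δQ/Q = √(0.0119) = 0.109
Q = 0.0002580, so δQ = 0.109 × 0.0002580 = 2.81e-05.

2.81e-05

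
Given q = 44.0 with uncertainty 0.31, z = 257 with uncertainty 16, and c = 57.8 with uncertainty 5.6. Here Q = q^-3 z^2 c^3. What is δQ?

47400

Since Q is a product/quotient, work with relative uncertainties:
  (-3·δq/q)² = (-3×0.00705)² = 0.000447;  (2·δz/z)² = (2×0.0623)² = 0.0155;  (3·δc/c)² = (3×0.0969)² = 0.0845
δQ/Q = √(0.100) = 0.317
Q = 1.5e+05, so δQ = 0.317 × 1.5e+05 = 47400.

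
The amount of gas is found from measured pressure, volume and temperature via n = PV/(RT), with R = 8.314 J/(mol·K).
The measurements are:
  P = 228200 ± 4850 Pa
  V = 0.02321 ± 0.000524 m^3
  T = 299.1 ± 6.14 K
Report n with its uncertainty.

Since n is a product/quotient, work with relative uncertainties:
  (1·δP/P)² = (1×0.0213)² = 0.000452;  (1·δV/V)² = (1×0.0226)² = 0.000510;  (-1·δT/T)² = (-1×0.0205)² = 0.000421
δn/n = √(0.00138) = 0.0372
n = 2.130 mol, so δn = 0.0372 × 2.130 = 0.0792 mol.

2.130 ± 0.0792 mol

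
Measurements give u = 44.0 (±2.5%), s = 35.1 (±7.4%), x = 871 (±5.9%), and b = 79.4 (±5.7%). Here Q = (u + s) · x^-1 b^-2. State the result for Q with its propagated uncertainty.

(1.44 ± 0.192) × 10^-5

Let w = u + s = 79.1. δw = √(δu² + δs²) = √(1.21 + 6.75) = 2.82, so δw/w = 0.0357.
Q is then a monomial in w, x, b:
δQ/Q = √((δw/w)² + (-1·δx/x)² + (-2·δb/b)²) = √(0.00127 + 0.00348 + 0.0130) = 0.133
Q = 1.44e-05, so δQ = 0.133 × 1.44e-05 = 1.92e-06.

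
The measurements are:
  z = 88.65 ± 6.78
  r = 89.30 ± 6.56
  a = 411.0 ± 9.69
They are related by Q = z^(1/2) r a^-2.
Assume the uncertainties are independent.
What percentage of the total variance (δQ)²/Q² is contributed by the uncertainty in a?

24.5%

(δQ/Q)² = (½·δz/z)² + (1·δr/r)² + (-2·δa/a)²
  z term: (0.5×0.0765)² = 0.00146
  r term: (1×0.0735)² = 0.00540
  a term: (-2×0.0236)² = 0.00222
Total = 0.00908. Share from a = 0.00222/0.00908 = 0.245.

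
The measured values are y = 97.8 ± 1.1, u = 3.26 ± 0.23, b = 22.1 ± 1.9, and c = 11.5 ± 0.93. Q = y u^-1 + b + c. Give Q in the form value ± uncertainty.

63.6 ± 3.01

Let p = y·u^-1 = 30.0. δp/p = √((1·δy/y)² + (-1·δu/u)²) = √(0.000127 + 0.00498) = 0.0714, so δp = 2.14.
Q = p + b + c: δQ = √(δp² + δb² + δc²) = √(4.59 + 3.61 + 0.865) = 3.01
Q = 63.6.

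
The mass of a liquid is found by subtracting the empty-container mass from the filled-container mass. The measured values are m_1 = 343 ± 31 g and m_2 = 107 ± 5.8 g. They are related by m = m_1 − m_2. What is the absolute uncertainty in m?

Sums and differences: (δm)² = Σ (cᵢ δxᵢ)².
  (δm_1)² = 961;  (δm_2)² = 33.6
δm = √(995) = 31.5 g

31.5 g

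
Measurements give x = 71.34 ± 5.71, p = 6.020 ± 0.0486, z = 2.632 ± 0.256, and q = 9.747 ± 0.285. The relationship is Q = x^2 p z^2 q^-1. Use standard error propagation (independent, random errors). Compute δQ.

5530

Each factor contributes (exponent × relative error)² to (δQ/Q)²:
  (2·δx/x)² = (2×0.0800)² = 0.0256;  (1·δp/p)² = (1×0.00807)² = 6.52e-05;  (2·δz/z)² = (2×0.0973)² = 0.0378;  (-1·δq/q)² = (-1×0.0292)² = 0.000855
δQ/Q = √(0.0644) = 0.254
Q = 21780, so δQ = 0.254 × 21780 = 5530.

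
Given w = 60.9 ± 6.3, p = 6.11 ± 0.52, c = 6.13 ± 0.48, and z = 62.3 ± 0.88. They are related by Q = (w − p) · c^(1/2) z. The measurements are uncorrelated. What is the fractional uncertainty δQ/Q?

Let u = w − p = 54.8. δu = √(δw² + δp²) = √(39.7 + 0.270) = 6.32, so δu/u = 0.115.
Q is then a monomial in u, c, z:
δQ/Q = √((δu/u)² + (½·δc/c)² + (1·δz/z)²) = √(0.0133 + 0.00153 + 0.000200) = 0.123

0.123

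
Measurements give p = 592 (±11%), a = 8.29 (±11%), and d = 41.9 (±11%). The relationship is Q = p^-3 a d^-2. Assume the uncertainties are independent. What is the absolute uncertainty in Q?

9.37e-12

Relative error in a monomial: (δQ/Q)² = Σ (nᵢ · δxᵢ/xᵢ)².
  (-3·δp/p)² = (-3×0.110)² = 0.109;  (1·δa/a)² = (1×0.110)² = 0.0121;  (-2·δd/d)² = (-2×0.110)² = 0.0484
δQ/Q = √(0.169) = 0.412
Q = 2.28e-11, so δQ = 0.412 × 2.28e-11 = 9.37e-12.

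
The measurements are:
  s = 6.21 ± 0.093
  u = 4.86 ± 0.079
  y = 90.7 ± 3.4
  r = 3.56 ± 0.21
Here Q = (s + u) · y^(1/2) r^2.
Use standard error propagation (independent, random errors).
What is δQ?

Let w = s + u = 11.1. δw = √(δs² + δu²) = √(0.00865 + 0.00624) = 0.122, so δw/w = 0.0110.
Q is then a monomial in w, y, r:
δQ/Q = √((δw/w)² + (½·δy/y)² + (2·δr/r)²) = √(0.000122 + 0.000351 + 0.0139) = 0.120
Q = 1340, so δQ = 0.120 × 1340 = 160.

160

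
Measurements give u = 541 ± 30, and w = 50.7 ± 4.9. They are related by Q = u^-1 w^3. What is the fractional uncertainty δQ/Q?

0.295

Products/powers → add relative errors in quadrature, weighted by exponent:
  (-1·δu/u)² = (-1×0.0555)² = 0.00308;  (3·δw/w)² = (3×0.0966)² = 0.0841
δQ/Q = √(0.0871) = 0.295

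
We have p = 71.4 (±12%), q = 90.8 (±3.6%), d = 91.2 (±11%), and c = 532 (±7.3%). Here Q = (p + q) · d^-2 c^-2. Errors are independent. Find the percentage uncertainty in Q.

Let u = p + q = 162. δu = √(δp² + δq²) = √(73.4 + 10.7) = 9.17, so δu/u = 0.0565.
Q is then a monomial in u, d, c:
δQ/Q = √((δu/u)² + (-2·δd/d)² + (-2·δc/c)²) = √(0.00320 + 0.0484 + 0.0213) = 0.270

27.0%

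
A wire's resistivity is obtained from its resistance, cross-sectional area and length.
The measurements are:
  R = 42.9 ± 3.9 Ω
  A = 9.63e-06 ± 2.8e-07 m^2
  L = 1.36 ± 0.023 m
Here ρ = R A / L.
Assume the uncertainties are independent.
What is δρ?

2.94e-05 Ω·m

Products/powers → add relative errors in quadrature, weighted by exponent:
  (1·δR/R)² = (1×0.0909)² = 0.00826;  (1·δA/A)² = (1×0.0291)² = 0.000845;  (-1·δL/L)² = (-1×0.0169)² = 0.000286
δρ/ρ = √(0.00940) = 0.0969
ρ = 0.000304 Ω·m, so δρ = 0.0969 × 0.000304 = 2.94e-05 Ω·m.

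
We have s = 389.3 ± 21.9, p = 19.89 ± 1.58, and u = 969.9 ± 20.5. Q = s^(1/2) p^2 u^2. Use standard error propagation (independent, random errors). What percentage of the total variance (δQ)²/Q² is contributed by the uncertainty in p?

90.7%

(δQ/Q)² = (½·δs/s)² + (2·δp/p)² + (2·δu/u)²
  s term: (0.5×0.0563)² = 0.000791
  p term: (2×0.0794)² = 0.0252
  u term: (2×0.0211)² = 0.00179
Total = 0.0278. Share from p = 0.0252/0.0278 = 0.907.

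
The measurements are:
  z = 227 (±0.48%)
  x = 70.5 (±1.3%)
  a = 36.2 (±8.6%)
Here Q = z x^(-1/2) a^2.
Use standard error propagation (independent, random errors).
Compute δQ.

Since Q is a product/quotient, work with relative uncertainties:
  (1·δz/z)² = (1×0.00480)² = 2.3e-05;  (−½·δx/x)² = (-0.5×0.0130)² = 4.23e-05;  (2·δa/a)² = (2×0.0860)² = 0.0296
δQ/Q = √(0.0296) = 0.172
Q = 35400, so δQ = 0.172 × 35400 = 6100.

6100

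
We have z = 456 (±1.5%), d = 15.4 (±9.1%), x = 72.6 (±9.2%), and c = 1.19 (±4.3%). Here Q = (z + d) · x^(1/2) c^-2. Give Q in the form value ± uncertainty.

2840 ± 280

Let u = z + d = 471. δu = √(δz² + δd²) = √(46.8 + 1.96) = 6.98, so δu/u = 0.0148.
Q is then a monomial in u, x, c:
δQ/Q = √((δu/u)² + (½·δx/x)² + (-2·δc/c)²) = √(0.000219 + 0.00212 + 0.00740) = 0.0986
Q = 2840, so δQ = 0.0986 × 2840 = 280.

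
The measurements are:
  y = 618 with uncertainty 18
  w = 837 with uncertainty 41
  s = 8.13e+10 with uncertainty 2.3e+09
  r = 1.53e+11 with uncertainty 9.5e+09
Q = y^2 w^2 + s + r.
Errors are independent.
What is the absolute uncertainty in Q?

3.2e+10

Let p = y^2·w^2 = 2.68e+11. δp/p = √((2·δy/y)² + (2·δw/w)²) = √(0.00339 + 0.00960) = 0.114, so δp = 3.05e+10.
Q = p + s + r: δQ = √(δp² + δs² + δr²) = √(9.3e+20 + 5.29e+18 + 9.02e+19) = 3.2e+10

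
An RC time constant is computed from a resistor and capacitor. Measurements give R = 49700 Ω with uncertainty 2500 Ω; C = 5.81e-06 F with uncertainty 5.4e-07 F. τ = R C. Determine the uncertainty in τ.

0.0305 s

Since τ is a product/quotient, work with relative uncertainties:
  (1·δR/R)² = (1×0.0503)² = 0.00253;  (1·δC/C)² = (1×0.0929)² = 0.00864
δτ/τ = √(0.0112) = 0.106
τ = 0.289 s, so δτ = 0.106 × 0.289 = 0.0305 s.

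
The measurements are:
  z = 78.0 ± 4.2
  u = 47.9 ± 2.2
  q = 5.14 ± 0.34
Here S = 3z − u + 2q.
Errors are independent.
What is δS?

Absolute uncertainties add in quadrature for a linear combination:
  (3·δz)² = 159;  (δu)² = 4.84;  (2·δq)² = 0.462
δS = √(164) = 12.8

12.8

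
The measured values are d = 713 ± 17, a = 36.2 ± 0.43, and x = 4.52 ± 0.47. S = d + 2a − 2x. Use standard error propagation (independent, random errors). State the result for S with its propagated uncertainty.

776 ± 17.0

Each term contributes (cᵢ δxᵢ)² to (δS)²:
  (δd)² = 289;  (2·δa)² = 0.740;  (2·δx)² = 0.884
δS = √(291) = 17.0
S = 776.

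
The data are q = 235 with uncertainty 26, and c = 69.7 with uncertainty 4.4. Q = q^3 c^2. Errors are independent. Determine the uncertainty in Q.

2.24e+10

Products/powers → add relative errors in quadrature, weighted by exponent:
  (3·δq/q)² = (3×0.111)² = 0.110;  (2·δc/c)² = (2×0.0631)² = 0.0159
δQ/Q = √(0.126) = 0.355
Q = 6.3e+10, so δQ = 0.355 × 6.3e+10 = 2.24e+10.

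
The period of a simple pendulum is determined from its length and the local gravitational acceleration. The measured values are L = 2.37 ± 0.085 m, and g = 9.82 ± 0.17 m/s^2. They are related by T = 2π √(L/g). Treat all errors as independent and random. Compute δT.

Relative error in a monomial: (δT/T)² = Σ (nᵢ · δxᵢ/xᵢ)².
  (½·δL/L)² = (0.5×0.0359)² = 0.000322;  (−½·δg/g)² = (-0.5×0.0173)² = 7.49e-05
δT/T = √(0.000396) = 0.0199
T = 3.09 s, so δT = 0.0199 × 3.09 = 0.0615 s.

0.0615 s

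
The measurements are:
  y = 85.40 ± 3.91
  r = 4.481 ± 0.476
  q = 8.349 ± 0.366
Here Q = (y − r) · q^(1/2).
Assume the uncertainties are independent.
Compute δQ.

Let u = y − r = 80.92. δu = √(δy² + δr²) = √(15.3 + 0.227) = 3.94, so δu/u = 0.0487.
Q is then a monomial in u, q:
δQ/Q = √((δu/u)² + (½·δq/q)²) = √(0.00237 + 0.000480) = 0.0534
Q = 233.8, so δQ = 0.0534 × 233.8 = 12.5.

12.5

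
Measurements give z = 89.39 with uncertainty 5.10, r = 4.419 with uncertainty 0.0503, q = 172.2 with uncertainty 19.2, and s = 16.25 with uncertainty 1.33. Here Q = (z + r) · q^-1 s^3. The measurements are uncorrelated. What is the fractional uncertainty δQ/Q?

Let u = z + r = 93.81. δu = √(δz² + δr²) = √(26.0 + 0.00253) = 5.10, so δu/u = 0.0544.
Q is then a monomial in u, q, s:
δQ/Q = √((δu/u)² + (-1·δq/q)² + (3·δs/s)²) = √(0.00296 + 0.0124 + 0.0603) = 0.275

0.275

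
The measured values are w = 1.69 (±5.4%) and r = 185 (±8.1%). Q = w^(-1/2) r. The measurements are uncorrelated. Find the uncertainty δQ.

12.2

Products/powers → add relative errors in quadrature, weighted by exponent:
  (−½·δw/w)² = (-0.5×0.0540)² = 0.000729;  (1·δr/r)² = (1×0.0810)² = 0.00656
δQ/Q = √(0.00729) = 0.0854
Q = 142, so δQ = 0.0854 × 142 = 12.2.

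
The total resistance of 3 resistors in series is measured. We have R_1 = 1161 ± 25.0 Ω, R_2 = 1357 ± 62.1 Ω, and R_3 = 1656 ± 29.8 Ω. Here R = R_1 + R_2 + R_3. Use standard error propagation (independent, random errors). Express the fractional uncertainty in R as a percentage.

1.76%

Absolute uncertainties add in quadrature for a linear combination:
  (δR_1)² = 625;  (δR_2)² = 3860;  (δR_3)² = 888
δR = √(5370) = 73.3 Ω
R = 4174 Ω, so δR/R = 73.3/4174 = 0.0176.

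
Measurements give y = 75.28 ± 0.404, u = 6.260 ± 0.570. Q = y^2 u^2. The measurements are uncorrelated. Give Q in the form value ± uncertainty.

Q is a product of powers, so relative uncertainties combine in quadrature:
  (2·δy/y)² = (2×0.00537)² = 0.000115;  (2·δu/u)² = (2×0.0911)² = 0.0332
δQ/Q = √(0.0333) = 0.182
Q = 222100, so δQ = 0.182 × 222100 = 40500.

222100 ± 40500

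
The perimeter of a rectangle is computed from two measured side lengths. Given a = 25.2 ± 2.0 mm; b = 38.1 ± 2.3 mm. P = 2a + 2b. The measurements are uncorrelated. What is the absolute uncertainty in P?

Absolute uncertainties add in quadrature for a linear combination:
  (2·δa)² = 16.0;  (2·δb)² = 21.2
δP = √(37.2) = 6.10 mm

6.10 mm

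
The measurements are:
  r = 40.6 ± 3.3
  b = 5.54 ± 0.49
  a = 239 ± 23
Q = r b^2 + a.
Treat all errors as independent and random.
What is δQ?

Let p = r·b^2 = 1250. δp/p = √((1·δr/r)² + (2·δb/b)²) = √(0.00661 + 0.0313) = 0.195, so δp = 243.
Q = p + a: δQ = √(δp² + δa²) = √(58800 + 529) = 244

244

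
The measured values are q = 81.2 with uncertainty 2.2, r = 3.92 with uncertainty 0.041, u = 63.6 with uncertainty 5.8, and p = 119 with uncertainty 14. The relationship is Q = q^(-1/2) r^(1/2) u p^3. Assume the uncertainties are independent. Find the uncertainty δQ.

Each factor contributes (exponent × relative error)² to (δQ/Q)²:
  (−½·δq/q)² = (-0.5×0.0271)² = 0.000184;  (½·δr/r)² = (0.5×0.0105)² = 2.73e-05;  (1·δu/u)² = (1×0.0912)² = 0.00832;  (3·δp/p)² = (3×0.118)² = 0.125
δQ/Q = √(0.133) = 0.365
Q = 2.35e+07, so δQ = 0.365 × 2.35e+07 = 8.59e+06.

8.59e+06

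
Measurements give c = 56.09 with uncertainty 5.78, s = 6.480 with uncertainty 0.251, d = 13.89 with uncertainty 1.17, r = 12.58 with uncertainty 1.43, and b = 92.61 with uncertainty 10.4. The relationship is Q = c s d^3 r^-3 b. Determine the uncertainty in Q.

Relative error in a monomial: (δQ/Q)² = Σ (nᵢ · δxᵢ/xᵢ)².
  (1·δc/c)² = (1×0.103)² = 0.0106;  (1·δs/s)² = (1×0.0387)² = 0.00150;  (3·δd/d)² = (3×0.0842)² = 0.0639;  (-3·δr/r)² = (-3×0.114)² = 0.116;  (1·δb/b)² = (1×0.112)² = 0.0126
δQ/Q = √(0.205) = 0.453
Q = 45310, so δQ = 0.453 × 45310 = 20500.

20500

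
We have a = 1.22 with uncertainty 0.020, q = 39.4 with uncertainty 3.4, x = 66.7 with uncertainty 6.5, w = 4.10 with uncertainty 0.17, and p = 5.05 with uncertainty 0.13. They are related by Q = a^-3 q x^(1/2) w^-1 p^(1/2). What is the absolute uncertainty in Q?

11.5

Each factor contributes (exponent × relative error)² to (δQ/Q)²:
  (-3·δa/a)² = (-3×0.0164)² = 0.00242;  (1·δq/q)² = (1×0.0863)² = 0.00745;  (½·δx/x)² = (0.5×0.0975)² = 0.00237;  (-1·δw/w)² = (-1×0.0415)² = 0.00172;  (½·δp/p)² = (0.5×0.0257)² = 0.000166
δQ/Q = √(0.0141) = 0.119
Q = 97.1, so δQ = 0.119 × 97.1 = 11.5.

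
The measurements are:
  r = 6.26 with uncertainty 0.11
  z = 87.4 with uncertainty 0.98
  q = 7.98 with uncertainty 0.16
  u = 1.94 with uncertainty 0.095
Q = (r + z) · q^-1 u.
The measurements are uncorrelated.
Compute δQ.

1.23

Let w = r + z = 93.7. δw = √(δr² + δz²) = √(0.0121 + 0.960) = 0.986, so δw/w = 0.0105.
Q is then a monomial in w, q, u:
δQ/Q = √((δw/w)² + (-1·δq/q)² + (1·δu/u)²) = √(0.000111 + 0.000402 + 0.00240) = 0.0540
Q = 22.8, so δQ = 0.0540 × 22.8 = 1.23.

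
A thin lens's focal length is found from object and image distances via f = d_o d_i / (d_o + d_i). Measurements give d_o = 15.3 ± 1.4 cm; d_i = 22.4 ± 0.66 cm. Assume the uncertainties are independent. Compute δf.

∂f/∂d_o = (d_i/(d_o+d_i))² = 0.353;  ∂f/∂d_i = (d_o/(d_o+d_i))² = 0.165
δf = √((∂f/∂d_o · δd_o)² + (∂f/∂d_i · δd_i)²) = √(0.244 + 0.0118) = 0.506 cm

0.506 cm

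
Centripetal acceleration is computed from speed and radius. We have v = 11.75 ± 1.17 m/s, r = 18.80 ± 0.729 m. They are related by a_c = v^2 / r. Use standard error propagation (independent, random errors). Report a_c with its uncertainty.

7.344 ± 1.49 m/s^2

Since a_c is a product/quotient, work with relative uncertainties:
  (2·δv/v)² = (2×0.0996)² = 0.0397;  (-1·δr/r)² = (-1×0.0388)² = 0.00150
δa_c/a_c = √(0.0412) = 0.203
a_c = 7.344 m/s^2, so δa_c = 0.203 × 7.344 = 1.49 m/s^2.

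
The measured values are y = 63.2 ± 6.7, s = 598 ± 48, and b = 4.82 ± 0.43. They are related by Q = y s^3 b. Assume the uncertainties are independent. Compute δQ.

1.81e+10

Q is a product of powers, so relative uncertainties combine in quadrature:
  (1·δy/y)² = (1×0.106)² = 0.0112;  (3·δs/s)² = (3×0.0803)² = 0.0580;  (1·δb/b)² = (1×0.0892)² = 0.00796
δQ/Q = √(0.0772) = 0.278
Q = 6.51e+10, so δQ = 0.278 × 6.51e+10 = 1.81e+10.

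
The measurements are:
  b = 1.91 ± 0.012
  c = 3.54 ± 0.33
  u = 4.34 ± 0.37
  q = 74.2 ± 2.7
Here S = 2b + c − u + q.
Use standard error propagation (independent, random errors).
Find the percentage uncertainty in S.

3.56%

Absolute uncertainties add in quadrature for a linear combination:
  (2·δb)² = 0.000576;  (δc)² = 0.109;  (δu)² = 0.137;  (δq)² = 7.29
δS = √(7.54) = 2.75
S = 77.2, so δS/S = 2.75/77.2 = 0.0356.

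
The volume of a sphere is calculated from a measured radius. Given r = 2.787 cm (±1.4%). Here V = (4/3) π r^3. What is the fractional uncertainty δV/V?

0.0420

V ∝ r^3, so δV/V = |3| · δr/r = 3 × 0.0140 = 0.0420.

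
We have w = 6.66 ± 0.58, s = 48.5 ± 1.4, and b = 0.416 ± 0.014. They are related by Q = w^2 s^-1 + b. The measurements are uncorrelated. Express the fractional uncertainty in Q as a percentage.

Let p = w^2·s^-1 = 0.915. δp/p = √((2·δw/w)² + (-1·δs/s)²) = √(0.0303 + 0.000833) = 0.177, so δp = 0.161.
Q = p + b: δQ = √(δp² + δb²) = √(0.0261 + 0.000196) = 0.162
Q = 1.33, so δQ/Q = 0.162/1.33 = 0.122.

12.2%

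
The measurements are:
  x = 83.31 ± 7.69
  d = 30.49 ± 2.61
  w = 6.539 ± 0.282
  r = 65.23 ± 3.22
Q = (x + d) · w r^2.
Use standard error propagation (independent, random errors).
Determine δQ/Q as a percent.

12.9%

Let u = x + d = 113.8. δu = √(δx² + δd²) = √(59.1 + 6.81) = 8.12, so δu/u = 0.0714.
Q is then a monomial in u, w, r:
δQ/Q = √((δu/u)² + (1·δw/w)² + (2·δr/r)²) = √(0.00509 + 0.00186 + 0.00975) = 0.129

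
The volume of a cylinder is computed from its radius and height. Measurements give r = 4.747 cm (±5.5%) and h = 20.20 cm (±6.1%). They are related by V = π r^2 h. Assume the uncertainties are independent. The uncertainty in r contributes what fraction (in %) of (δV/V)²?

(δV/V)² = (2·δr/r)² + (1·δh/h)²
  r term: (2×0.0550)² = 0.0121
  h term: (1×0.0610)² = 0.00372
Total = 0.0158. Share from r = 0.0121/0.0158 = 0.765.

76.5%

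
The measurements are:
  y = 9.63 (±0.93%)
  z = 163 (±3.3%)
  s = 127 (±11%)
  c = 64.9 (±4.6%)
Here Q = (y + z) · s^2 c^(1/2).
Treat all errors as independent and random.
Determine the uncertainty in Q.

5.01e+06

Let u = y + z = 173. δu = √(δy² + δz²) = √(0.00802 + 28.9) = 5.38, so δu/u = 0.0312.
Q is then a monomial in u, s, c:
δQ/Q = √((δu/u)² + (2·δs/s)² + (½·δc/c)²) = √(0.000971 + 0.0484 + 0.000529) = 0.223
Q = 2.24e+07, so δQ = 0.223 × 2.24e+07 = 5.01e+06.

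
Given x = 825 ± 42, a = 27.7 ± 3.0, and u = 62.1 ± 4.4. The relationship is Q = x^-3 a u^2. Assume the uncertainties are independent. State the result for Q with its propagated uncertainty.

Since Q is a product/quotient, work with relative uncertainties:
  (-3·δx/x)² = (-3×0.0509)² = 0.0233;  (1·δa/a)² = (1×0.108)² = 0.0117;  (2·δu/u)² = (2×0.0709)² = 0.0201
δQ/Q = √(0.0551) = 0.235
Q = 0.000190, so δQ = 0.235 × 0.000190 = 4.47e-05.

(1.90 ± 0.447) × 10^-4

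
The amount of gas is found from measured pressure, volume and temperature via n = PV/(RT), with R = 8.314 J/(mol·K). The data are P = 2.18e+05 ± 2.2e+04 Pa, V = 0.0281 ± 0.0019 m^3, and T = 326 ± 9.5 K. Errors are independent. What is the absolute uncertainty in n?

For a monomial n ∝ P, V, T^-1, fractional errors add in quadrature:
  (1·δP/P)² = (1×0.101)² = 0.0102;  (1·δV/V)² = (1×0.0676)² = 0.00457;  (-1·δT/T)² = (-1×0.0291)² = 0.000849
δn/n = √(0.0156) = 0.125
n = 2.26 mol, so δn = 0.125 × 2.26 = 0.282 mol.

0.282 mol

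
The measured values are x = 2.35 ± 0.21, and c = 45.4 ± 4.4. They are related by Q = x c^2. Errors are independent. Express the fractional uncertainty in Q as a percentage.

Each factor contributes (exponent × relative error)² to (δQ/Q)²:
  (1·δx/x)² = (1×0.0894)² = 0.00799;  (2·δc/c)² = (2×0.0969)² = 0.0376
δQ/Q = √(0.0456) = 0.213

21.3%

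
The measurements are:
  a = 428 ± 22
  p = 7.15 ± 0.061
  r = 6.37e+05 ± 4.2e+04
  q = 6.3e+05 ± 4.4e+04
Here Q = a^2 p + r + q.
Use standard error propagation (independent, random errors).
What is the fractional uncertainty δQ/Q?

Let w = a^2·p = 1.31e+06. δw/w = √((2·δa/a)² + (1·δp/p)²) = √(0.0106 + 7.28e-05) = 0.103, so δw = 1.35e+05.
Q = w + r + q: δQ = √(δw² + δr² + δq²) = √(1.83e+10 + 1.76e+09 + 1.94e+09) = 1.48e+05
Q = 2.58e+06, so δQ/Q = 1.48e+05/2.58e+06 = 0.0575.

0.0575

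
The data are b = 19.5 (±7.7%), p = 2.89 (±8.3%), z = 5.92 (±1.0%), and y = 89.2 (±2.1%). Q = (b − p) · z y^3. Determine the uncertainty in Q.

Let u = b − p = 16.6. δu = √(δb² + δp²) = √(2.25 + 0.0575) = 1.52, so δu/u = 0.0915.
Q is then a monomial in u, z, y:
δQ/Q = √((δu/u)² + (1·δz/z)² + (3·δy/y)²) = √(0.00838 + 0.000100 + 0.00397) = 0.112
Q = 6.98e+07, so δQ = 0.112 × 6.98e+07 = 7.79e+06.

7.79e+06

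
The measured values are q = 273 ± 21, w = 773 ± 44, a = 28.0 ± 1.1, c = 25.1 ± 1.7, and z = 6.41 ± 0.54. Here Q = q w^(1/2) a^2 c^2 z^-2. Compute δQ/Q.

Q is a product of powers, so relative uncertainties combine in quadrature:
  (1·δq/q)² = (1×0.0769)² = 0.00592;  (½·δw/w)² = (0.5×0.0569)² = 0.000810;  (2·δa/a)² = (2×0.0393)² = 0.00617;  (2·δc/c)² = (2×0.0677)² = 0.0183;  (-2·δz/z)² = (-2×0.0842)² = 0.0284
δQ/Q = √(0.0596) = 0.244

0.244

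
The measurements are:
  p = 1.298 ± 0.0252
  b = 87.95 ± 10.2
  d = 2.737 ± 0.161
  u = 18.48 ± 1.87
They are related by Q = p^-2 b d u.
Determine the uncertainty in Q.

Each factor contributes (exponent × relative error)² to (δQ/Q)²:
  (-2·δp/p)² = (-2×0.0194)² = 0.00151;  (1·δb/b)² = (1×0.116)² = 0.0135;  (1·δd/d)² = (1×0.0588)² = 0.00346;  (1·δu/u)² = (1×0.101)² = 0.0102
δQ/Q = √(0.0287) = 0.169
Q = 2640, so δQ = 0.169 × 2640 = 447.

447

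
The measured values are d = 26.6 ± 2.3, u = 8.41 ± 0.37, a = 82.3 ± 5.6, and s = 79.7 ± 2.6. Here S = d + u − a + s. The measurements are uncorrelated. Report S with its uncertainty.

For a sum/difference, combine absolute errors in quadrature:
  (δd)² = 5.29;  (δu)² = 0.137;  (δa)² = 31.4;  (δs)² = 6.76
δS = √(43.5) = 6.60
S = 32.4.

32.4 ± 6.60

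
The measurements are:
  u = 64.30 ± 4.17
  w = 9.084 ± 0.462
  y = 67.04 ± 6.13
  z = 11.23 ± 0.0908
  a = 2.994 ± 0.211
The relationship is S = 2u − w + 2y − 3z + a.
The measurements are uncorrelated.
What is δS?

14.8

S is a linear combination, so absolute uncertainties add in quadrature:
  (2·δu)² = 69.6;  (δw)² = 0.213;  (2·δy)² = 150;  (3·δz)² = 0.0742;  (δa)² = 0.0445
δS = √(220) = 14.8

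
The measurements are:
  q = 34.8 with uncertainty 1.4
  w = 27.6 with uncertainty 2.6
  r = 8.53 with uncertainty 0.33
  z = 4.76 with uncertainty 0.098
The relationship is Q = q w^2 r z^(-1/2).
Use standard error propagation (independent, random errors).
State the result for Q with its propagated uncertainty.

Q is a product of powers, so relative uncertainties combine in quadrature:
  (1·δq/q)² = (1×0.0402)² = 0.00162;  (2·δw/w)² = (2×0.0942)² = 0.0355;  (1·δr/r)² = (1×0.0387)² = 0.00150;  (−½·δz/z)² = (-0.5×0.0206)² = 0.000106
δQ/Q = √(0.0387) = 0.197
Q = 1.04e+05, so δQ = 0.197 × 1.04e+05 = 20400.

(1.04 ± 0.204) × 10^5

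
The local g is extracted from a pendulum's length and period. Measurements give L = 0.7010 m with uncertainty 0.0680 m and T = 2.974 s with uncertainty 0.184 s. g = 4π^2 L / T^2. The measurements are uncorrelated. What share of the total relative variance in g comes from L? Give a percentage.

(δg/g)² = (1·δL/L)² + (-2·δT/T)²
  L term: (1×0.0970)² = 0.00941
  T term: (-2×0.0619)² = 0.0153
Total = 0.0247. Share from L = 0.00941/0.0247 = 0.381.

38.1%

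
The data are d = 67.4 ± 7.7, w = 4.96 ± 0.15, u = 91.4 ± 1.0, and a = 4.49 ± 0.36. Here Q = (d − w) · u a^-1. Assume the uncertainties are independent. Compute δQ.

188

Let h = d − w = 62.4. δh = √(δd² + δw²) = √(59.3 + 0.0225) = 7.70, so δh/h = 0.123.
Q is then a monomial in h, u, a:
δQ/Q = √((δh/h)² + (1·δu/u)² + (-1·δa/a)²) = √(0.0152 + 0.000120 + 0.00643) = 0.148
Q = 1270, so δQ = 0.148 × 1270 = 188.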